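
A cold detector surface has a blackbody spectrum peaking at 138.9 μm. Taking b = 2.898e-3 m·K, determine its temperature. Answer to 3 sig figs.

Wien's law gives T = b/λ_max = (2.898×10⁻³ m·K)/(1.389×10⁻⁴ m) = 20.9 K.

T ≈ 20.9 K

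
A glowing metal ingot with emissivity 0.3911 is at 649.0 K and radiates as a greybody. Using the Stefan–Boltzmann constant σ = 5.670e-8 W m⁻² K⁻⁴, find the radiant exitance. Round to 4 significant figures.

Stefan–Boltzmann: I = εσT⁴ = 0.3911 × 5.670×10⁻⁸ × (649.0)⁴ = 3934 W/m².

I ≈ 3934 W/m²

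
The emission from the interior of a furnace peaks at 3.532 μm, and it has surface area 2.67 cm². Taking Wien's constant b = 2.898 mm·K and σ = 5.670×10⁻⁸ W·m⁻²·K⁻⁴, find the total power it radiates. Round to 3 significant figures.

P ≈ 6.86 W

Wien's law: T = b/λ_max = 2.898×10⁻³/3.532×10⁻⁶ = 820.498 K.
Area A = 2.67 cm² = 2.67×10⁻⁴ m².
Then P = σAT⁴ = 5.670×10⁻⁸×2.67×10⁻⁴×(820.498)⁴ = 6.86 W.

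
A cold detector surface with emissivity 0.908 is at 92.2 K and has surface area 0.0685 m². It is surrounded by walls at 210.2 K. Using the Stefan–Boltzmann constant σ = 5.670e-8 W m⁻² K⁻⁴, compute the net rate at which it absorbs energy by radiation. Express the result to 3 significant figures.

Area A = 0.0685 m².
Net radiated power P_net = εσA(T⁴ − T₀⁴) = 0.908×5.670×10⁻⁸×0.0685×(92.2⁴ − 210.2⁴).
T⁴ − T₀⁴ = 7.22643×10⁷ − 1.95223×10⁹ = -1.87997×10⁹ K⁴, so P_net = -6.63 W — negative, meaning a net gain of 6.63 W.

Net gain ≈ 6.63 W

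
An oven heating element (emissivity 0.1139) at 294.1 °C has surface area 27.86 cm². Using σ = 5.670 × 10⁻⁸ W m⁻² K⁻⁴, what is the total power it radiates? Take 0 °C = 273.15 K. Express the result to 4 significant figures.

P ≈ 1.863 W

T = 294.1 °C + 273.15 = 567.25 K.
Area A = 27.86 cm² = 2.786×10⁻³ m².
P = εσAT⁴ = 0.1139 × 5.670×10⁻⁸ × 2.786×10⁻³ × (567.25)⁴ = 1.863 W.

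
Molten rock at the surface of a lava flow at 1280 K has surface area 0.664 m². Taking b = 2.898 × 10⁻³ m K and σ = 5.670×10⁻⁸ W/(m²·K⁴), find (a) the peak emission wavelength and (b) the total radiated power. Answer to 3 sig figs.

(a) λ_max = b/T = 2.898×10⁻³/1280 = 2.264×10⁻⁶ m = 2.26×10³ nm.
Area A = 0.664 m².
(b) P = σAT⁴ = 5.670×10⁻⁸×0.664×(1280)⁴ = 1.01×10⁵ W.

λ_max ≈ 2.26×10³ nm; P ≈ 1.01×10⁵ W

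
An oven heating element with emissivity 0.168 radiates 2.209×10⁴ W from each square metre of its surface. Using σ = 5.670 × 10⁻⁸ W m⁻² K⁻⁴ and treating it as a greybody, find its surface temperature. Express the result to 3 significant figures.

T ≈ 1.23×10³ K

I = εσT⁴, so T = (I/εσ)^(1/4) = (2.209×10⁴/(0.168×5.670×10⁻⁸))^(1/4) = 1.23×10³ K.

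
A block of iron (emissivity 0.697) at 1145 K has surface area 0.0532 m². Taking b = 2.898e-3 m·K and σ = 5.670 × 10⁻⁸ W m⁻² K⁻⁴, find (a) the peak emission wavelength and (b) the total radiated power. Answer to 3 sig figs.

(a) λ_max = b/T = 2.898×10⁻³/1145 = 2.531×10⁻⁶ m = 2.53 μm.
Area A = 0.0532 m².
(b) P = εσAT⁴ = 0.697×5.670×10⁻⁸×0.0532×(1145)⁴ = 3.61×10³ W.

λ_max ≈ 2.53 μm; P ≈ 3.61×10³ W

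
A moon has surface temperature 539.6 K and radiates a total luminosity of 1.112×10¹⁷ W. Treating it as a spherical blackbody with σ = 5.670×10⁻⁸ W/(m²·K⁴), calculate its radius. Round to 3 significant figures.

R ≈ 1.36×10⁶ m

L = 4πR²σT⁴ ⇒ R = √(L/(4πσT⁴)).
σT⁴ = 4806.96 W/m², so R = √(1.112×10¹⁷/(4π×4806.96)) = 1.36×10⁶ m.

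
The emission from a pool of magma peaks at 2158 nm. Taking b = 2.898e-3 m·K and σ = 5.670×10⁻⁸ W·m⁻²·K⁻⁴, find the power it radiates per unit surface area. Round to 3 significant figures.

Wien's law: T = b/λ_max = 2.898×10⁻³/2.158×10⁻⁶ = 1342.91 K.
Then I = σT⁴ = 5.670×10⁻⁸×(1342.91)⁴ = 1.84×10⁵ W/m².

I ≈ 1.84×10⁵ W/m²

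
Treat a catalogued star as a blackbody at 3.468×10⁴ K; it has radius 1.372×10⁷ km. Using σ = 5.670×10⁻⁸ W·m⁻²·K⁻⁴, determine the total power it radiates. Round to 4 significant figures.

Surface area A = 4πR² = 4π(1.372×10¹⁰ m)² = 2.36547×10²¹ m².
P = σAT⁴ = 5.670×10⁻⁸ × 2.36547×10²¹ × (3.468×10⁴)⁴ = 1.940×10³² W.

P ≈ 1.940×10³² W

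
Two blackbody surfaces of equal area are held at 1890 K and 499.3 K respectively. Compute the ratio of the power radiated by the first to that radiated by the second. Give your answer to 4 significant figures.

With equal areas, P₁/P₂ = (T₁/T₂)⁴ = (1890/499.3)⁴ = 205.3.

P₁/P₂ ≈ 205.3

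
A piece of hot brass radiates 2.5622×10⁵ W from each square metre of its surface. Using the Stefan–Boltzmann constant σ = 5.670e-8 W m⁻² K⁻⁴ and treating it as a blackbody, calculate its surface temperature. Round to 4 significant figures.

I = σT⁴, so T = (I/σ)^(1/4) = (2.5622×10⁵/(5.670×10⁻⁸))^(1/4) = 1458 K.

T ≈ 1458 K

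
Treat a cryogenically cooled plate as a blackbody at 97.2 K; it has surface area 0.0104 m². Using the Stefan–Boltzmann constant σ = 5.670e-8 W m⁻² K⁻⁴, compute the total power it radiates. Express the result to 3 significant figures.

P ≈ 0.0526 W

Area A = 0.0104 m².
P = σAT⁴ = 5.670×10⁻⁸ × 0.0104 × (97.2)⁴ = 0.0526 W.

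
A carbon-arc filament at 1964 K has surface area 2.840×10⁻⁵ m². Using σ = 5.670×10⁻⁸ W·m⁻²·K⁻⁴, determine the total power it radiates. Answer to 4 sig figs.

Area A = 2.840×10⁻⁵ m².
P = σAT⁴ = 5.670×10⁻⁸ × 2.840×10⁻⁵ × (1964)⁴ = 23.96 W.

P ≈ 23.96 W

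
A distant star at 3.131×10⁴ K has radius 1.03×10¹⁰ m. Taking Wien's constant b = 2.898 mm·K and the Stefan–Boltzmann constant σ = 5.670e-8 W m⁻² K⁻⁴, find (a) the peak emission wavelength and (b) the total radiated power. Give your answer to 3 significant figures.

(a) λ_max = b/T = 2.898×10⁻³/3.131×10⁴ = 9.256×10⁻⁸ m = 92.6 nm.
Surface area A = 4πR² = 4π(1.03×10¹⁰ m)² = 1.33317×10²¹ m².
(b) P = σAT⁴ = 5.670×10⁻⁸×1.33317×10²¹×(3.131×10⁴)⁴ = 7.26×10³¹ W.

λ_max ≈ 92.6 nm; P ≈ 7.26×10³¹ W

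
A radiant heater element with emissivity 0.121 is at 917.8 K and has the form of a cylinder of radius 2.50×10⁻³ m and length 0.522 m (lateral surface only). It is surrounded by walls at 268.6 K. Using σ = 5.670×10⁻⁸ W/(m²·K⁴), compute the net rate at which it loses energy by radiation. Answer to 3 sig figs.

Lateral area A = 2πrL = 2π×2.50×10⁻³×0.522 = 8.19956×10⁻³ m².
Net radiated power P_net = εσA(T⁴ − T₀⁴) = 0.121×5.670×10⁻⁸×8.19956×10⁻³×(917.8⁴ − 268.6⁴).
T⁴ − T₀⁴ = 7.09565×10¹¹ − 5.20504×10⁹ = 7.04360×10¹¹ K⁴, so P_net = 39.6 W.

Net loss ≈ 39.6 W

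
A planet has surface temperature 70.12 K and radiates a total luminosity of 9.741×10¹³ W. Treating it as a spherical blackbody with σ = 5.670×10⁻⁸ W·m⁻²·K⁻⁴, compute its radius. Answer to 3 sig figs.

L = 4πR²σT⁴ ⇒ R = √(L/(4πσT⁴)).
σT⁴ = 1.37073 W/m², so R = √(9.741×10¹³/(4π×1.37073)) = 2.38×10⁶ m.

R ≈ 2.38×10⁶ m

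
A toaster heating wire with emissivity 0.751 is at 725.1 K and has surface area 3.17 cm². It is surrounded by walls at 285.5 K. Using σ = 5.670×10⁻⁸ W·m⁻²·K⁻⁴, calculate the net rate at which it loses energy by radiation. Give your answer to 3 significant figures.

Area A = 3.17 cm² = 3.17×10⁻⁴ m².
Net radiated power P_net = εσA(T⁴ − T₀⁴) = 0.751×5.670×10⁻⁸×3.17×10⁻⁴×(725.1⁴ − 285.5⁴).
T⁴ − T₀⁴ = 2.76434×10¹¹ − 6.64392×10⁹ = 2.69790×10¹¹ K⁴, so P_net = 3.64 W.

Net loss ≈ 3.64 W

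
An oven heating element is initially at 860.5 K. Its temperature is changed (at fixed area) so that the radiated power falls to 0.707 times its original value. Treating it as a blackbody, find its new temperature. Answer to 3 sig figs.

T₂ ≈ 789 K

P ∝ T⁴, so T₂/T₁ = (P₂/P₁)^(1/4) = (0.707)^(1/4) = 0.916969.
T₂ = 860.5 × 0.916969 = 789 K.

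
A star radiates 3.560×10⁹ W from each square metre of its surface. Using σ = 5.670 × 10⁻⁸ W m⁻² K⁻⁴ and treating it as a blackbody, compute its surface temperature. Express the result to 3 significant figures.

I = σT⁴, so T = (I/σ)^(1/4) = (3.560×10⁹/(5.670×10⁻⁸))^(1/4) = 1.58×10⁴ K.

T ≈ 1.58×10⁴ K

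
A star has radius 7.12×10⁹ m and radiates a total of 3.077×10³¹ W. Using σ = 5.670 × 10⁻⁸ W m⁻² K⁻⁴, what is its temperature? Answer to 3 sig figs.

T ≈ 3.04×10⁴ K

Surface area A = 4πR² = 4π(7.12×10⁹ m)² = 6.37045×10²⁰ m².
P = σAT⁴ ⇒ T = (P/(σA))^(1/4) = (3.077×10³¹/(5.670×10⁻⁸×6.37045×10²⁰))^(1/4) = 3.04×10⁴ K.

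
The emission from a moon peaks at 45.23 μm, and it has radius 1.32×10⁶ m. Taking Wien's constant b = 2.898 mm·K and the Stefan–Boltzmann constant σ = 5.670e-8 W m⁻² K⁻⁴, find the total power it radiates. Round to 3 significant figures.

Wien's law: T = b/λ_max = 2.898×10⁻³/4.523×10⁻⁵ = 64.0725 K.
Surface area A = 4πR² = 4π(1.32×10⁶ m)² = 2.18956×10¹³ m².
Then P = σAT⁴ = 5.670×10⁻⁸×2.18956×10¹³×(64.0725)⁴ = 2.09×10¹³ W.

P ≈ 2.09×10¹³ W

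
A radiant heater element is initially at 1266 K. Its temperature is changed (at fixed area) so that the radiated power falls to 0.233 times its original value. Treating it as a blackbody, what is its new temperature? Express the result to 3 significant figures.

P ∝ T⁴, so T₂/T₁ = (P₂/P₁)^(1/4) = (0.233)^(1/4) = 0.694767.
T₂ = 1266 × 0.694767 = 880 K.

T₂ ≈ 880 K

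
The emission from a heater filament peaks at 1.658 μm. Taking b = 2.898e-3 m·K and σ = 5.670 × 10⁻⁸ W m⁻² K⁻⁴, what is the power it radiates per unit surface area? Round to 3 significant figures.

I ≈ 5.29×10⁵ W/m²

Wien's law: T = b/λ_max = 2.898×10⁻³/1.658×10⁻⁶ = 1747.89 K.
Then I = σT⁴ = 5.670×10⁻⁸×(1747.89)⁴ = 5.29×10⁵ W/m².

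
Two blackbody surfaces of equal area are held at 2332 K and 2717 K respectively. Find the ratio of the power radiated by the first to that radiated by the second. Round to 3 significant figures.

P₁/P₂ ≈ 0.543

With equal areas, P₁/P₂ = (T₁/T₂)⁴ = (2332/2717)⁴ = 0.543.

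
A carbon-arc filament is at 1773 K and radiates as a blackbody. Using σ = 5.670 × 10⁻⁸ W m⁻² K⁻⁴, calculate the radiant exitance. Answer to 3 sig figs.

Stefan–Boltzmann: I = σT⁴ = 5.670×10⁻⁸ × (1773)⁴ = 5.60×10⁵ W/m².

I ≈ 5.60×10⁵ W/m²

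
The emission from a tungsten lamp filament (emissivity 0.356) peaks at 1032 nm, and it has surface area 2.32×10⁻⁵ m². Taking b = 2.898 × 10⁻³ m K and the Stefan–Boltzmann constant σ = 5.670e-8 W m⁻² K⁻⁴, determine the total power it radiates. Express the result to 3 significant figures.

Wien's law: T = b/λ_max = 2.898×10⁻³/1.032×10⁻⁶ = 2808.14 K.
Area A = 2.32×10⁻⁵ m².
Then P = εσAT⁴ = 0.356×5.670×10⁻⁸×2.32×10⁻⁵×(2808.14)⁴ = 29.1 W.

P ≈ 29.1 W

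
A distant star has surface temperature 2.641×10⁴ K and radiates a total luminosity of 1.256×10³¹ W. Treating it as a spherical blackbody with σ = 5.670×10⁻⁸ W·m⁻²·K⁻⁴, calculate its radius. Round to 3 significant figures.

L = 4πR²σT⁴ ⇒ R = √(L/(4πσT⁴)).
σT⁴ = 2.75840×10¹⁰ W/m², so R = √(1.256×10³¹/(4π×2.75840×10¹⁰)) = 6.02×10⁹ m.

R ≈ 6.02×10⁹ m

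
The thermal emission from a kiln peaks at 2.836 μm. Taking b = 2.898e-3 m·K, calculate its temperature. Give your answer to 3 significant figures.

T ≈ 1.02×10³ K

Wien's law gives T = b/λ_max = (2.898×10⁻³ m·K)/(2.836×10⁻⁶ m) = 1.02×10³ K.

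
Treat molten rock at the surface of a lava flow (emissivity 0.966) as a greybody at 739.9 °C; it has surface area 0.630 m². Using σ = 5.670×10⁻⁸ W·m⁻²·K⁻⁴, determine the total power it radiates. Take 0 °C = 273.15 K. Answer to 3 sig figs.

T = 739.9 °C + 273.15 = 1013.05 K.
Area A = 0.630 m².
P = εσAT⁴ = 0.966 × 5.670×10⁻⁸ × 0.630 × (1013.05)⁴ = 3.63×10⁴ W.

P ≈ 3.63×10⁴ W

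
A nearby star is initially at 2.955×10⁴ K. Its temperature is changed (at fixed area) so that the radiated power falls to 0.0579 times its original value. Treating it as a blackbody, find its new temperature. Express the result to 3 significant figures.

P ∝ T⁴, so T₂/T₁ = (P₂/P₁)^(1/4) = (0.0579)^(1/4) = 0.490535.
T₂ = 2.955×10⁴ × 0.490535 = 1.45×10⁴ K.

T₂ ≈ 1.45×10⁴ K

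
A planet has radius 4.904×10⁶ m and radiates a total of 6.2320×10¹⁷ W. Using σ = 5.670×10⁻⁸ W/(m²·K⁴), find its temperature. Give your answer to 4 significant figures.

T ≈ 436.7 K

Surface area A = 4πR² = 4π(4.904×10⁶ m)² = 3.02211×10¹⁴ m².
P = σAT⁴ ⇒ T = (P/(σA))^(1/4) = (6.2320×10¹⁷/(5.670×10⁻⁸×3.02211×10¹⁴))^(1/4) = 436.7 K.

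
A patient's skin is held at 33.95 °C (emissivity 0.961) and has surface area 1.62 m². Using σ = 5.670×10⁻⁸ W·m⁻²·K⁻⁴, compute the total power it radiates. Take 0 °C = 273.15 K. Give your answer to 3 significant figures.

P ≈ 785 W

T = 33.95 °C + 273.15 = 307.10 K.
Area A = 1.62 m².
P = εσAT⁴ = 0.961 × 5.670×10⁻⁸ × 1.62 × (307.10)⁴ = 785 W.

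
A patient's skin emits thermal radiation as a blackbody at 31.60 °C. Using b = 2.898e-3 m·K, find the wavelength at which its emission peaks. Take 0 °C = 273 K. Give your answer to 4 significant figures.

λ_max ≈ 9.514 μm

T = 31.60 °C + 273 = 304.60 K.
Wien's displacement law: λ_max = b/T = (2.898×10⁻³ m·K)/(304.60 K) = 9.5141×10⁻⁶ m.
That is 9.514 μm, in the infrared range.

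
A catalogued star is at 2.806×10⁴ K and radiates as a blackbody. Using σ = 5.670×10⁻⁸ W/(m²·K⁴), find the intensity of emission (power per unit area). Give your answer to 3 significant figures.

I ≈ 3.52×10¹⁰ W/m²

Stefan–Boltzmann: I = σT⁴ = 5.670×10⁻⁸ × (2.806×10⁴)⁴ = 3.52×10¹⁰ W/m².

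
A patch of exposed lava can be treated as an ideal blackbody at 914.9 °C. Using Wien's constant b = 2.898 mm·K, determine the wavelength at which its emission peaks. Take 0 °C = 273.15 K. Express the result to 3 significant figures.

λ_max ≈ 2.44 μm

T = 914.9 °C + 273.15 = 1188.05 K.
Wien's displacement law: λ_max = b/T = (2.898×10⁻³ m·K)/(1188.05 K) = 2.439×10⁻⁶ m.
That is 2.44 μm, in the infrared range.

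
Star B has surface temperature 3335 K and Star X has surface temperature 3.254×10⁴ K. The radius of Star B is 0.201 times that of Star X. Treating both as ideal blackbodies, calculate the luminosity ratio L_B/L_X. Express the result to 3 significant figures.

L ∝ R²T⁴, so L_B/L_X = (R_B/R_X)²(T_B/T_X)⁴ = (0.201)² × (3335/3.254×10⁴)⁴ = 0.040401 × 1.10335×10⁻⁴ = 4.46×10⁻⁶.

L_B/L_X ≈ 4.46×10⁻⁶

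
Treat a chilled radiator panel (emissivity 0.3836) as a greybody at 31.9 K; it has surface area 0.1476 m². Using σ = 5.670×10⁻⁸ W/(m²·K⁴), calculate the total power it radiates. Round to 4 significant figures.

Area A = 0.1476 m².
P = εσAT⁴ = 0.3836 × 5.670×10⁻⁸ × 0.1476 × (31.9)⁴ = 3.324×10⁻³ W.

P ≈ 3.324×10⁻³ W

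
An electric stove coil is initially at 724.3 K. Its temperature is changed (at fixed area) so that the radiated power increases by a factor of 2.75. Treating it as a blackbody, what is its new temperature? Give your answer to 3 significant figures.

P ∝ T⁴, so T₂/T₁ = (P₂/P₁)^(1/4) = (2.75)^(1/4) = 1.28775.
T₂ = 724.3 × 1.28775 = 933 K.

T₂ ≈ 933 K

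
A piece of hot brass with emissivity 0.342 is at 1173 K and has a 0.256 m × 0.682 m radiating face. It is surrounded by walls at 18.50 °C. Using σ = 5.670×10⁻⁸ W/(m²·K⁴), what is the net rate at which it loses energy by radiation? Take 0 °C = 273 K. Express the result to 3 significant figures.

Net loss ≈ 6.39×10³ W

Surroundings: T = 18.50 °C + 273 = 291.50 K.
Area A = 0.256 × 0.682 = 0.174592 m².
Net radiated power P_net = εσA(T⁴ − T₀⁴) = 0.342×5.670×10⁻⁸×0.174592×(1173⁴ − 291.50⁴).
T⁴ − T₀⁴ = 1.89318×10¹² − 7.22028×10⁹ = 1.88596×10¹² K⁴, so P_net = 6.39×10³ W.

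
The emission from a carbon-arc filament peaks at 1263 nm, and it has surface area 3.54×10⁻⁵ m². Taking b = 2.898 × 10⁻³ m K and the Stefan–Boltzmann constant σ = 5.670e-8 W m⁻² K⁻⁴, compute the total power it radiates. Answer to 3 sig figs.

Wien's law: T = b/λ_max = 2.898×10⁻³/1.263×10⁻⁶ = 2294.54 K.
Area A = 3.54×10⁻⁵ m².
Then P = σAT⁴ = 5.670×10⁻⁸×3.54×10⁻⁵×(2294.54)⁴ = 55.6 W.

P ≈ 55.6 W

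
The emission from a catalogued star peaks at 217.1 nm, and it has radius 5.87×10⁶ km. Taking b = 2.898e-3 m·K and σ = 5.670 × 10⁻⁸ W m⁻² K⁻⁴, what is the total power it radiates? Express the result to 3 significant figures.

Wien's law: T = b/λ_max = 2.898×10⁻³/2.171×10⁻⁷ = 13348.7 K.
Surface area A = 4πR² = 4π(5.87×10⁹ m)² = 4.32998×10²⁰ m².
Then P = σAT⁴ = 5.670×10⁻⁸×4.32998×10²⁰×(13348.7)⁴ = 7.80×10²⁹ W.

P ≈ 7.80×10²⁹ W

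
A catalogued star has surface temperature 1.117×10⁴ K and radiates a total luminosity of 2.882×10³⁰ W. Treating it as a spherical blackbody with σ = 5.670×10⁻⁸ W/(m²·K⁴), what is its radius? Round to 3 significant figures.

L = 4πR²σT⁴ ⇒ R = √(L/(4πσT⁴)).
σT⁴ = 8.82665×10⁸ W/m², so R = √(2.882×10³⁰/(4π×8.82665×10⁸)) = 1.61×10¹⁰ m.

R ≈ 1.61×10¹⁰ m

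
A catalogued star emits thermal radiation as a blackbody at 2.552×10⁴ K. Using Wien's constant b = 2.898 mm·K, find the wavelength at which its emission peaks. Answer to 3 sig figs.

λ_max ≈ 114 nm

Wien's displacement law: λ_max = b/T = (2.898×10⁻³ m·K)/(2.552×10⁴ K) = 1.136×10⁻⁷ m.
That is 114 nm, in the ultraviolet range.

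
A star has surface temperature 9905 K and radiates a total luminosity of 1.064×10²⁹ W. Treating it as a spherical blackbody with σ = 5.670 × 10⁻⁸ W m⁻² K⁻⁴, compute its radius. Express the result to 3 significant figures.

R ≈ 3.94×10⁹ m

L = 4πR²σT⁴ ⇒ R = √(L/(4πσT⁴)).
σT⁴ = 5.45759×10⁸ W/m², so R = √(1.064×10²⁹/(4π×5.45759×10⁸)) = 3.94×10⁹ m.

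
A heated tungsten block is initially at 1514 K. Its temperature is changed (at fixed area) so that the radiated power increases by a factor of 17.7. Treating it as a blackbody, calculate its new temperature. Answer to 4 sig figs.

T₂ ≈ 3105 K

P ∝ T⁴, so T₂/T₁ = (P₂/P₁)^(1/4) = (17.7)^(1/4) = 2.05113.
T₂ = 1514 × 2.05113 = 3105 K.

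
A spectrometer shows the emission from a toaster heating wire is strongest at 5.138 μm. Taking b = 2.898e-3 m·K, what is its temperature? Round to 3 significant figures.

T ≈ 564 K

Wien's law gives T = b/λ_max = (2.898×10⁻³ m·K)/(5.138×10⁻⁶ m) = 564 K.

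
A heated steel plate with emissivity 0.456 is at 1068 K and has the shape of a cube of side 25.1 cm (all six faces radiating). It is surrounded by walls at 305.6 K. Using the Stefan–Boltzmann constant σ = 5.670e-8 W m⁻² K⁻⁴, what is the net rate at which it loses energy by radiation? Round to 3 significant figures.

Net loss ≈ 1.26×10⁴ W

Area A = 6s² = 6×(0.251 m)² = 0.378006 m².
Net radiated power P_net = εσA(T⁴ − T₀⁴) = 0.456×5.670×10⁻⁸×0.378006×(1068⁴ − 305.6⁴).
T⁴ − T₀⁴ = 1.30102×10¹² − 8.72195×10⁹ = 1.29230×10¹² K⁴, so P_net = 1.26×10⁴ W.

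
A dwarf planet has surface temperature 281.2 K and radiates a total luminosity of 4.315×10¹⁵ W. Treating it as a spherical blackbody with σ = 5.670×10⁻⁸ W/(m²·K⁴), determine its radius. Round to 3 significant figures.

R ≈ 9.84×10⁵ m

L = 4πR²σT⁴ ⇒ R = √(L/(4πσT⁴)).
σT⁴ = 354.523 W/m², so R = √(4.315×10¹⁵/(4π×354.523)) = 9.84×10⁵ m.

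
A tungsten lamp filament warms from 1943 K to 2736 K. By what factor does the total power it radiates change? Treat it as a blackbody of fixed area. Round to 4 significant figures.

P ∝ T⁴, so P₂/P₁ = (T₂/T₁)⁴ = (2736/1943)⁴ = (1.40813)⁴ = 3.932.

P₂/P₁ ≈ 3.932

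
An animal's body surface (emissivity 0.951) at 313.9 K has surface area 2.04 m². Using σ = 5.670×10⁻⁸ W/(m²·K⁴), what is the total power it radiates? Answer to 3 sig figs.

P ≈ 1.07×10³ W

Area A = 2.04 m².
P = εσAT⁴ = 0.951 × 5.670×10⁻⁸ × 2.04 × (313.9)⁴ = 1.07×10³ W.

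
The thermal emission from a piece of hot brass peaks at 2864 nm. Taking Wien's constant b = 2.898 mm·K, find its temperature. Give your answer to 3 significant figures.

Wien's law gives T = b/λ_max = (2.898×10⁻³ m·K)/(2.864×10⁻⁶ m) = 1.01×10³ K.

T ≈ 1.01×10³ K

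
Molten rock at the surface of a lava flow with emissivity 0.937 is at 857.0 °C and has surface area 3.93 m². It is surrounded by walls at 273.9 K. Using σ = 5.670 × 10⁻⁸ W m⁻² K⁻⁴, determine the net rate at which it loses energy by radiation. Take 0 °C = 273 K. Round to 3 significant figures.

Net loss ≈ 3.39×10⁵ W

T = 857.0 °C + 273 = 1130.0 K.
Area A = 3.93 m².
Net radiated power P_net = εσA(T⁴ − T₀⁴) = 0.937×5.670×10⁻⁸×3.93×(1130.0⁴ − 273.9⁴).
T⁴ − T₀⁴ = 1.63047×10¹² − 5.62818×10⁹ = 1.62484×10¹² K⁴, so P_net = 3.39×10⁵ W.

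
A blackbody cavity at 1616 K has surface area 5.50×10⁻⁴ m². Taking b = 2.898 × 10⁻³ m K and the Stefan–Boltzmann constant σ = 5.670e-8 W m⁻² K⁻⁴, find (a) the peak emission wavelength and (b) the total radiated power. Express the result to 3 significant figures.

λ_max ≈ 1.79 μm; P ≈ 213 W

(a) λ_max = b/T = 2.898×10⁻³/1616 = 1.793×10⁻⁶ m = 1.79 μm.
Area A = 5.50×10⁻⁴ m².
(b) P = σAT⁴ = 5.670×10⁻⁸×5.50×10⁻⁴×(1616)⁴ = 213 W.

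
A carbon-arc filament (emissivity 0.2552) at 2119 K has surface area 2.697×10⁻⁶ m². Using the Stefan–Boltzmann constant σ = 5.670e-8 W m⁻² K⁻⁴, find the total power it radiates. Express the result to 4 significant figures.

Area A = 2.697×10⁻⁶ m².
P = εσAT⁴ = 0.2552 × 5.670×10⁻⁸ × 2.697×10⁻⁶ × (2119)⁴ = 0.7868 W.

P ≈ 0.7868 W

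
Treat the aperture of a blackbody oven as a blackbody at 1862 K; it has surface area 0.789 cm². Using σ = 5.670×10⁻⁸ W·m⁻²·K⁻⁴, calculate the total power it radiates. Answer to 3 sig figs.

Area A = 0.789 cm² = 7.89×10⁻⁵ m².
P = σAT⁴ = 5.670×10⁻⁸ × 7.89×10⁻⁵ × (1862)⁴ = 53.8 W.

P ≈ 53.8 W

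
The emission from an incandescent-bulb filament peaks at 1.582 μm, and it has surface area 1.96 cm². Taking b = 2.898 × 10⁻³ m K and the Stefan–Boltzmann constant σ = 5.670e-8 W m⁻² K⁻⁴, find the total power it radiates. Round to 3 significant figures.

Wien's law: T = b/λ_max = 2.898×10⁻³/1.582×10⁻⁶ = 1831.86 K.
Area A = 1.96 cm² = 1.96×10⁻⁴ m².
Then P = σAT⁴ = 5.670×10⁻⁸×1.96×10⁻⁴×(1831.86)⁴ = 125 W.

P ≈ 125 W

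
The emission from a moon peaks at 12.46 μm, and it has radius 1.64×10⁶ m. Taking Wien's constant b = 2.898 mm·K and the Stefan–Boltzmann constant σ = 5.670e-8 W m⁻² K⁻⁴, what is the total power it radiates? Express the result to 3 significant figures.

P ≈ 5.61×10¹⁵ W

Wien's law: T = b/λ_max = 2.898×10⁻³/1.246×10⁻⁵ = 232.584 K.
Surface area A = 4πR² = 4π(1.64×10⁶ m)² = 3.37985×10¹³ m².
Then P = σAT⁴ = 5.670×10⁻⁸×3.37985×10¹³×(232.584)⁴ = 5.61×10¹⁵ W.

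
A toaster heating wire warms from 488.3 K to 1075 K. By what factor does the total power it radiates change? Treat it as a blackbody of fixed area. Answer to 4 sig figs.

P ∝ T⁴, so P₂/P₁ = (T₂/T₁)⁴ = (1075/488.3)⁴ = (2.20152)⁴ = 23.49.

P₂/P₁ ≈ 23.49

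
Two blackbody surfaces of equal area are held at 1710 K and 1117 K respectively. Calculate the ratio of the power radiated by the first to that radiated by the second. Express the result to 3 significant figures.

P₁/P₂ ≈ 5.49

With equal areas, P₁/P₂ = (T₁/T₂)⁴ = (1710/1117)⁴ = 5.49.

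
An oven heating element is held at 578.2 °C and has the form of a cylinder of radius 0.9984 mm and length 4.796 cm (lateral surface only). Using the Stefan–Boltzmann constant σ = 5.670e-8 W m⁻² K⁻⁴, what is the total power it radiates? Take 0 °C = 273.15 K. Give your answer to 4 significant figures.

T = 578.2 °C + 273.15 = 851.35 K.
Lateral area A = 2πrL = 2π×9.984×10⁻⁴×0.04796 = 3.00859×10⁻⁴ m².
P = σAT⁴ = 5.670×10⁻⁸ × 3.00859×10⁻⁴ × (851.35)⁴ = 8.961 W.

P ≈ 8.961 W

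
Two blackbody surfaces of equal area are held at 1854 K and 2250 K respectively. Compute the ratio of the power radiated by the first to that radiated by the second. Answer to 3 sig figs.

P₁/P₂ ≈ 0.461

With equal areas, P₁/P₂ = (T₁/T₂)⁴ = (1854/2250)⁴ = 0.461.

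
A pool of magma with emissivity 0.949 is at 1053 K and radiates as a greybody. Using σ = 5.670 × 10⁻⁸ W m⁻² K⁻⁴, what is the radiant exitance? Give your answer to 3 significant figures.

Stefan–Boltzmann: I = εσT⁴ = 0.949 × 5.670×10⁻⁸ × (1053)⁴ = 6.62×10⁴ W/m².

I ≈ 6.62×10⁴ W/m²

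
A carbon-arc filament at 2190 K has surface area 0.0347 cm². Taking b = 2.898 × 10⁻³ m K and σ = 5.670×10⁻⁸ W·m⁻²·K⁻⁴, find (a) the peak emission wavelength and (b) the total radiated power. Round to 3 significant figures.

(a) λ_max = b/T = 2.898×10⁻³/2190 = 1.323×10⁻⁶ m = 1.32×10³ nm.
Area A = 0.0347 cm² = 3.47×10⁻⁶ m².
(b) P = σAT⁴ = 5.670×10⁻⁸×3.47×10⁻⁶×(2190)⁴ = 4.53 W.

λ_max ≈ 1.32×10³ nm; P ≈ 4.53 W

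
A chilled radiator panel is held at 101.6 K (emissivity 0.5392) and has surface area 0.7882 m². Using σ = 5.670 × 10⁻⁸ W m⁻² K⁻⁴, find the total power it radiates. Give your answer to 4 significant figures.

Area A = 0.7882 m².
P = εσAT⁴ = 0.5392 × 5.670×10⁻⁸ × 0.7882 × (101.6)⁴ = 2.568 W.

P ≈ 2.568 W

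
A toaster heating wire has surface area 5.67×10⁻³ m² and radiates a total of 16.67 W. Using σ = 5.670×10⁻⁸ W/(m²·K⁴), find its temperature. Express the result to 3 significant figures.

Area A = 5.67×10⁻³ m².
P = σAT⁴ ⇒ T = (P/(σA))^(1/4) = (16.67/(5.670×10⁻⁸×5.67×10⁻³))^(1/4) = 477 K.

T ≈ 477 K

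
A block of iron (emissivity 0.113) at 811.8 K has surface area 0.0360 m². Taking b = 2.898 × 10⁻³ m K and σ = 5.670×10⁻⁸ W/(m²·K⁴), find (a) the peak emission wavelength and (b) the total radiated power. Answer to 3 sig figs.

λ_max ≈ 3.57 μm; P ≈ 100 W

(a) λ_max = b/T = 2.898×10⁻³/811.8 = 3.570×10⁻⁶ m = 3.57 μm.
Area A = 0.0360 m².
(b) P = εσAT⁴ = 0.113×5.670×10⁻⁸×0.0360×(811.8)⁴ = 100 W.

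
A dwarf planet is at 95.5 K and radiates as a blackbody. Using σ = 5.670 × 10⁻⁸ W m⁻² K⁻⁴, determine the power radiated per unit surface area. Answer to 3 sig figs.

Stefan–Boltzmann: I = σT⁴ = 5.670×10⁻⁸ × (95.5)⁴ = 4.72 W/m².

I ≈ 4.72 W/m²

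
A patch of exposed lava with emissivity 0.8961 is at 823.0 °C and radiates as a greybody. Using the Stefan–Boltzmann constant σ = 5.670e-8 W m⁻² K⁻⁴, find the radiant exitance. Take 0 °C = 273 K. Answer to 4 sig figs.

T = 823.0 °C + 273 = 1096.0 K.
Stefan–Boltzmann: I = εσT⁴ = 0.8961 × 5.670×10⁻⁸ × (1096.0)⁴ = 7.331×10⁴ W/m².

I ≈ 7.331×10⁴ W/m²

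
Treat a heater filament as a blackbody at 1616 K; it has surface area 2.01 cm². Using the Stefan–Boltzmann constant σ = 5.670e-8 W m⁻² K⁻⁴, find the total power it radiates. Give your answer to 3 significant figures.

Area A = 2.01 cm² = 2.01×10⁻⁴ m².
P = σAT⁴ = 5.670×10⁻⁸ × 2.01×10⁻⁴ × (1616)⁴ = 77.7 W.

P ≈ 77.7 W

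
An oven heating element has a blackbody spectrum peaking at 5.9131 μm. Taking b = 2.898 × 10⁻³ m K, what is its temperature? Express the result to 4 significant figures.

T ≈ 490.1 K

Wien's law gives T = b/λ_max = (2.898×10⁻³ m·K)/(5.9131×10⁻⁶ m) = 490.1 K.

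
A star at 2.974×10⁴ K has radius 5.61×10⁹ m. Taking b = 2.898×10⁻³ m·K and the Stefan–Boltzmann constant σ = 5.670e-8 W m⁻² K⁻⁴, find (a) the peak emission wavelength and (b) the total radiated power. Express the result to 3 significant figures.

(a) λ_max = b/T = 2.898×10⁻³/2.974×10⁴ = 9.744×10⁻⁸ m = 97.4 nm.
Surface area A = 4πR² = 4π(5.61×10⁹ m)² = 3.95490×10²⁰ m².
(b) P = σAT⁴ = 5.670×10⁻⁸×3.95490×10²⁰×(2.974×10⁴)⁴ = 1.75×10³¹ W.

λ_max ≈ 97.4 nm; P ≈ 1.75×10³¹ W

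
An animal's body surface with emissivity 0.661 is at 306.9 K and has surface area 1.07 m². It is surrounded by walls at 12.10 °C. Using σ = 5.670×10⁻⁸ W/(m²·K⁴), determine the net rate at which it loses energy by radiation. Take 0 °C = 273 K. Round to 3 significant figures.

Surroundings: T = 12.10 °C + 273 = 285.10 K.
Area A = 1.07 m².
Net radiated power P_net = εσA(T⁴ − T₀⁴) = 0.661×5.670×10⁻⁸×1.07×(306.9⁴ − 285.10⁴).
T⁴ − T₀⁴ = 8.87131×10⁹ − 6.60677×10⁹ = 2.26454×10⁹ K⁴, so P_net = 90.8 W.

Net loss ≈ 90.8 W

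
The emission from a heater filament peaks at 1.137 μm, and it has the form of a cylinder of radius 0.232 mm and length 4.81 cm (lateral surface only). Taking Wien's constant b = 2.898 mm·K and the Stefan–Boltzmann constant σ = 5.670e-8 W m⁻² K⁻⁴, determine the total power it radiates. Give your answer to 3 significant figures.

P ≈ 168 W

Wien's law: T = b/λ_max = 2.898×10⁻³/1.137×10⁻⁶ = 2548.81 K.
Lateral area A = 2πrL = 2π×2.32×10⁻⁴×0.0481 = 7.01153×10⁻⁵ m².
Then P = σAT⁴ = 5.670×10⁻⁸×7.01153×10⁻⁵×(2548.81)⁴ = 168 W.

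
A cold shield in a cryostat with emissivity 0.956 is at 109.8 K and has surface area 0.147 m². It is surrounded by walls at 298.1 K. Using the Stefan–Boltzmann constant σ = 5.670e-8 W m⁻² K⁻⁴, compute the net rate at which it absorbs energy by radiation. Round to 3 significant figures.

Area A = 0.147 m².
Net radiated power P_net = εσA(T⁴ − T₀⁴) = 0.956×5.670×10⁻⁸×0.147×(109.8⁴ − 298.1⁴).
T⁴ − T₀⁴ = 1.45348×10⁸ − 7.89674×10⁹ = -7.75139×10⁹ K⁴, so P_net = -61.8 W — negative, meaning a net gain of 61.8 W.

Net gain ≈ 61.8 W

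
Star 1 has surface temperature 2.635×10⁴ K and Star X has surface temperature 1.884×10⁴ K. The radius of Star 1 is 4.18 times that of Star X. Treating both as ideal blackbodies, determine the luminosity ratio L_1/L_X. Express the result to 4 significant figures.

L ∝ R²T⁴, so L_1/L_X = (R_1/R_X)²(T_1/T_X)⁴ = (4.18)² × (2.635×10⁴/1.884×10⁴)⁴ = 17.4724 × 3.82648 = 66.86.

L_1/L_X ≈ 66.86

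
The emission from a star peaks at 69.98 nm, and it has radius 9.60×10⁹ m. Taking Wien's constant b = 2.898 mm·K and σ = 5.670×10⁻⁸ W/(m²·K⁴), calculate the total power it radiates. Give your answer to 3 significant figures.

P ≈ 1.93×10³² W

Wien's law: T = b/λ_max = 2.898×10⁻³/6.998×10⁻⁸ = 41411.8 K.
Surface area A = 4πR² = 4π(9.60×10⁹ m)² = 1.15812×10²¹ m².
Then P = σAT⁴ = 5.670×10⁻⁸×1.15812×10²¹×(41411.8)⁴ = 1.93×10³² W.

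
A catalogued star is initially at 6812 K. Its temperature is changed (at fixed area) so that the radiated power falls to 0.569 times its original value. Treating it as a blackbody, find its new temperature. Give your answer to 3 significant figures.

T₂ ≈ 5.92×10³ K

P ∝ T⁴, so T₂/T₁ = (P₂/P₁)^(1/4) = (0.569)^(1/4) = 0.868516.
T₂ = 6812 × 0.868516 = 5.92×10³ K.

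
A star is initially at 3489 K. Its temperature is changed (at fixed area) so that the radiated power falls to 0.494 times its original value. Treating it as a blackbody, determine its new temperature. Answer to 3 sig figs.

T₂ ≈ 2.93×10³ K

P ∝ T⁴, so T₂/T₁ = (P₂/P₁)^(1/4) = (0.494)^(1/4) = 0.838362.
T₂ = 3489 × 0.838362 = 2.93×10³ K.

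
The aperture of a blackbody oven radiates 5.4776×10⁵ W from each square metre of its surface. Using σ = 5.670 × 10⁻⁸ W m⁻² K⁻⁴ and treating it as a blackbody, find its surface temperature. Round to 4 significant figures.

I = σT⁴, so T = (I/σ)^(1/4) = (5.4776×10⁵/(5.670×10⁻⁸))^(1/4) = 1763 K.

T ≈ 1763 K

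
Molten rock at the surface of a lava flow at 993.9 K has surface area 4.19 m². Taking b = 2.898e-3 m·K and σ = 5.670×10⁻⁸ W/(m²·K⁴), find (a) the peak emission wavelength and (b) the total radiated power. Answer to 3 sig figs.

λ_max ≈ 2.92 μm; P ≈ 2.32×10⁵ W

(a) λ_max = b/T = 2.898×10⁻³/993.9 = 2.916×10⁻⁶ m = 2.92 μm.
Area A = 4.19 m².
(b) P = σAT⁴ = 5.670×10⁻⁸×4.19×(993.9)⁴ = 2.32×10⁵ W.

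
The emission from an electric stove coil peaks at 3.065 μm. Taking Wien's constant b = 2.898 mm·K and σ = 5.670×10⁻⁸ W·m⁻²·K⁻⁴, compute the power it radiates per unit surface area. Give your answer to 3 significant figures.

Wien's law: T = b/λ_max = 2.898×10⁻³/3.065×10⁻⁶ = 945.514 K.
Then I = σT⁴ = 5.670×10⁻⁸×(945.514)⁴ = 4.53×10⁴ W/m².

I ≈ 4.53×10⁴ W/m²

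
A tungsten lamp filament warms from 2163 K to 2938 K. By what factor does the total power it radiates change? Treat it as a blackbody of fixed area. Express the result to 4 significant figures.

P₂/P₁ ≈ 3.404

P ∝ T⁴, so P₂/P₁ = (T₂/T₁)⁴ = (2938/2163)⁴ = (1.35830)⁴ = 3.404.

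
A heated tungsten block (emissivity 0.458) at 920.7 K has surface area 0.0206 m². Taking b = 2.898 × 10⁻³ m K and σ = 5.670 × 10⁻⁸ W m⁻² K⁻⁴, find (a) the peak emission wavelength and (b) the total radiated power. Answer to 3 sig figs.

λ_max ≈ 3.15 μm; P ≈ 384 W

(a) λ_max = b/T = 2.898×10⁻³/920.7 = 3.148×10⁻⁶ m = 3.15 μm.
Area A = 0.0206 m².
(b) P = εσAT⁴ = 0.458×5.670×10⁻⁸×0.0206×(920.7)⁴ = 384 W.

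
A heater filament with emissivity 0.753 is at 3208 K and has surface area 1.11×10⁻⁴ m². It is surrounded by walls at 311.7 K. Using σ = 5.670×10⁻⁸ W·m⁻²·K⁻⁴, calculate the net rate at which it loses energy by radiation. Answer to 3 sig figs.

Net loss ≈ 502 W

Area A = 1.11×10⁻⁴ m².
Net radiated power P_net = εσA(T⁴ − T₀⁴) = 0.753×5.670×10⁻⁸×1.11×10⁻⁴×(3208⁴ − 311.7⁴).
T⁴ − T₀⁴ = 1.05910×10¹⁴ − 9.43946×10⁹ = 1.05901×10¹⁴ K⁴, so P_net = 502 W.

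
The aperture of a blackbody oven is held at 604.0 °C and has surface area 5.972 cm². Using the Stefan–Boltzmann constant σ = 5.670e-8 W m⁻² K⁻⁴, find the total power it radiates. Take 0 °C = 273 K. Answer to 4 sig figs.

T = 604.0 °C + 273 = 877.0 K.
Area A = 5.972 cm² = 5.972×10⁻⁴ m².
P = σAT⁴ = 5.670×10⁻⁸ × 5.972×10⁻⁴ × (877.0)⁴ = 20.03 W.

P ≈ 20.03 W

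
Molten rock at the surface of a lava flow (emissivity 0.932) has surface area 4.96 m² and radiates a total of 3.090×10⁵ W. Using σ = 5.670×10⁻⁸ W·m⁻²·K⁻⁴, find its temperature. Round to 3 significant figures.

Area A = 4.96 m².
P = εσAT⁴ ⇒ T = (P/(εσA))^(1/4) = (3.090×10⁵/(0.932×5.670×10⁻⁸×4.96))^(1/4) = 1.04×10³ K.

T ≈ 1.04×10³ K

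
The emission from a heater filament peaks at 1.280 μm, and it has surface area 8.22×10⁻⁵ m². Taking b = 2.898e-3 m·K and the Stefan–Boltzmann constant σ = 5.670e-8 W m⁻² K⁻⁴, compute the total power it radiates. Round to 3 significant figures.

P ≈ 122 W

Wien's law: T = b/λ_max = 2.898×10⁻³/1.280×10⁻⁶ = 2264.06 K.
Area A = 8.22×10⁻⁵ m².
Then P = σAT⁴ = 5.670×10⁻⁸×8.22×10⁻⁵×(2264.06)⁴ = 122 W.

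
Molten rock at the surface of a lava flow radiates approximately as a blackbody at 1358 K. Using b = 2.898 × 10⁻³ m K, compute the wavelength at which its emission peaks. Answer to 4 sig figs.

λ_max ≈ 2.134 μm

Wien's displacement law: λ_max = b/T = (2.898×10⁻³ m·K)/(1358 K) = 2.1340×10⁻⁶ m.
That is 2.134 μm, in the infrared range.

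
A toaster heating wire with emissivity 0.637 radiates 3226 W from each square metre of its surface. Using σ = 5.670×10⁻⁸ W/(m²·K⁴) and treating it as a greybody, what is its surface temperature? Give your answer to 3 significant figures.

I = εσT⁴, so T = (I/εσ)^(1/4) = (3226/(0.637×5.670×10⁻⁸))^(1/4) = 547 K.

T ≈ 547 K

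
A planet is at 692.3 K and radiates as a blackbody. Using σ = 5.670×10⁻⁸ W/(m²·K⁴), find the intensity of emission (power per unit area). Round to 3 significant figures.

I ≈ 1.30×10⁴ W/m²

Stefan–Boltzmann: I = σT⁴ = 5.670×10⁻⁸ × (692.3)⁴ = 1.30×10⁴ W/m².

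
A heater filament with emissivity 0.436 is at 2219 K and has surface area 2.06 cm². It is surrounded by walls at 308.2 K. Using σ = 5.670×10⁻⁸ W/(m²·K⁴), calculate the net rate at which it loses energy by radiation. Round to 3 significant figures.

Area A = 2.06 cm² = 2.06×10⁻⁴ m².
Net radiated power P_net = εσA(T⁴ − T₀⁴) = 0.436×5.670×10⁻⁸×2.06×10⁻⁴×(2219⁴ − 308.2⁴).
T⁴ − T₀⁴ = 2.42454×10¹³ − 9.02258×10⁹ = 2.42364×10¹³ K⁴, so P_net = 123 W.

Net loss ≈ 123 W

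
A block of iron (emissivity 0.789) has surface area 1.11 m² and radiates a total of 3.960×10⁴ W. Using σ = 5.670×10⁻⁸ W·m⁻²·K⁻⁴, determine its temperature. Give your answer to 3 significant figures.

T ≈ 945 K

Area A = 1.11 m².
P = εσAT⁴ ⇒ T = (P/(εσA))^(1/4) = (3.960×10⁴/(0.789×5.670×10⁻⁸×1.11))^(1/4) = 945 K.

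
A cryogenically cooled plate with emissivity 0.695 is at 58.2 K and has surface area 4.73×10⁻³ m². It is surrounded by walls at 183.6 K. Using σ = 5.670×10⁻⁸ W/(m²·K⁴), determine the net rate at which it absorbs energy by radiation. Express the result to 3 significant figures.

Net gain ≈ 0.210 W

Area A = 4.73×10⁻³ m².
Net radiated power P_net = εσA(T⁴ − T₀⁴) = 0.695×5.670×10⁻⁸×4.73×10⁻³×(58.2⁴ − 183.6⁴).
T⁴ − T₀⁴ = 1.14734×10⁷ − 1.13629×10⁹ = -1.12482×10⁹ K⁴, so P_net = -0.210 W — negative, meaning a net gain of 0.210 W.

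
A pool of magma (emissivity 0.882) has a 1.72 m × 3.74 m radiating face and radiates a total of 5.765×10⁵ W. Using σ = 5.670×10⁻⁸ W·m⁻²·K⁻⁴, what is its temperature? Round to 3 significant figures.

T ≈ 1.16×10³ K

Area A = 1.72 × 3.74 = 6.4328 m².
P = εσAT⁴ ⇒ T = (P/(εσA))^(1/4) = (5.765×10⁵/(0.882×5.670×10⁻⁸×6.4328))^(1/4) = 1.16×10³ K.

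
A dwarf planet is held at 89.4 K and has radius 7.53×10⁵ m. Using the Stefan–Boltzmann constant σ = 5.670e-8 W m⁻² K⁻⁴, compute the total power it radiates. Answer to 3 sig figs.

Surface area A = 4πR² = 4π(7.53×10⁵ m)² = 7.12525×10¹² m².
P = σAT⁴ = 5.670×10⁻⁸ × 7.12525×10¹² × (89.4)⁴ = 2.58×10¹³ W.

P ≈ 2.58×10¹³ W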